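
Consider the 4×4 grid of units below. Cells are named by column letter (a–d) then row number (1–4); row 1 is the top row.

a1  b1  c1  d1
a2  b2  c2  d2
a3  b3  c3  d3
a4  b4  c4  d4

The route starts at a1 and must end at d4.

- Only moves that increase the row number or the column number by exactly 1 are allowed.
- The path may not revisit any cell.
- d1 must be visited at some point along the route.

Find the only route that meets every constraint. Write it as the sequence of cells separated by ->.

Moves only go right or down, so the column and row indices never decrease.
Route from a1: right 3 to d1, down 3 to d4 — 6 moves in all.
Check: all required cells visited.

a1 -> b1 -> c1 -> d1 -> d2 -> d3 -> d4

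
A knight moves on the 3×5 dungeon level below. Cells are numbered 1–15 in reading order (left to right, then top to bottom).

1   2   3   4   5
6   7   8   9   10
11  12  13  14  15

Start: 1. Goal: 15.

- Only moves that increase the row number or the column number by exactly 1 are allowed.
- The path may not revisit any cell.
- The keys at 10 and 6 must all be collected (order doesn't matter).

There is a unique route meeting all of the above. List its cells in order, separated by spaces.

Moves only go right or down, so the column and row indices never decrease.
Route from 1: down to 6, 4× right (reaching 10), down to 15 — 6 moves in all.
Check: all required cells visited.

1 6 7 8 9 10 15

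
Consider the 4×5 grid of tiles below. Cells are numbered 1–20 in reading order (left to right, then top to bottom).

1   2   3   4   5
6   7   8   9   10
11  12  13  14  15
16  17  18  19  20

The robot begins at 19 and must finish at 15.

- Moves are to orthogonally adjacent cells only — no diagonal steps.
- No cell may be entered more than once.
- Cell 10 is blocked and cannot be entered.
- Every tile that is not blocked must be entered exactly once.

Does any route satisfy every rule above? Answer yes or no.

Cell 5 has only one open neighbour but is neither the start nor the goal, so a Hamiltonian route would have to both enter and leave it through the same neighbour — impossible without revisiting.

no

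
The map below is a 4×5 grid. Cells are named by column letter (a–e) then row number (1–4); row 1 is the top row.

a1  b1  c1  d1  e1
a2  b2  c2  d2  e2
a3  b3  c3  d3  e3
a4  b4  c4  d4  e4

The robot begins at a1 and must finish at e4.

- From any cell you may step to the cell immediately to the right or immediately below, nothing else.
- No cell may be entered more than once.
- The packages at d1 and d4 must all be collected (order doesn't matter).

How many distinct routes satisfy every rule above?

A right/down-only route from a1 to e4 makes exactly 3 down-moves and 4 right-moves in some order.
With no other constraints that would be C(7,3) = 35 routes.
A monotone route can only reach the required cells in the order d1, d4, so split there and multiply the segment counts: a1→d1: 1; d1→d4: 1; d4→e4: 1; product = 1.
That gives 1 route.

1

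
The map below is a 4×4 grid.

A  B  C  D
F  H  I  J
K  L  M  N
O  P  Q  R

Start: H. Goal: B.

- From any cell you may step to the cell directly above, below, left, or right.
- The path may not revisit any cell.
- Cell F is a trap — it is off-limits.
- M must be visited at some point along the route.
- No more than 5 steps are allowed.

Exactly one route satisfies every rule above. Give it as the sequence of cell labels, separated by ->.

H -> L -> M -> I -> C -> B

Any route must reach M and still end at B within 5 moves, so the order of the required stops is forced.
Route from H: down 1 to L, right 1 to M, up 2 to C, left 1 to B — 5 moves in all.
Check: all required cells visited; 5 ≤ 5 moves.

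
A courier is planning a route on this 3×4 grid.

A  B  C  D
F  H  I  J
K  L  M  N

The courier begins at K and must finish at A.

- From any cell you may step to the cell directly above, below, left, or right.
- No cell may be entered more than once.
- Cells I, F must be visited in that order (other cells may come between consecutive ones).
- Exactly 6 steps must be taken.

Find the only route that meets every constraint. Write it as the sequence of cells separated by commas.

K, L, M, I, H, F, A

The waypoints must appear in the order I, F, with no cell reused.
Route from K: 2× right (reaching M), up to I, 2× left (reaching F), up to A — 6 moves in all.
Check: order respected (I at step 3, F at step 5); 6 moves as required.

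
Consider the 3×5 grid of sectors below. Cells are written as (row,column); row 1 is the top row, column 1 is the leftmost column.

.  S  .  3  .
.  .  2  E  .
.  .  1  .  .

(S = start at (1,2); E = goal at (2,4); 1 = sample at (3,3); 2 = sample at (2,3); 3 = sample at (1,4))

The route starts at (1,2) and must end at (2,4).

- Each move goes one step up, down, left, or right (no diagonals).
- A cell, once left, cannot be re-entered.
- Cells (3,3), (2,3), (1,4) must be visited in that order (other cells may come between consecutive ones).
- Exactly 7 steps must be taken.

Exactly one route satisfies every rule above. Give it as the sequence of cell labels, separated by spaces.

(1,2) (2,2) (3,2) (3,3) (2,3) (1,3) (1,4) (2,4)

The waypoints must appear in the order (3,3), (2,3), (1,4), with no cell reused.
Route from (1,2): 2× down (reaching (3,2)), right to (3,3), 2× up (reaching (1,3)), right to (1,4), down to (2,4) — 7 moves in all.
Check: order respected (1 at step 3, 2 at step 4, 3 at step 6); 7 moves as required.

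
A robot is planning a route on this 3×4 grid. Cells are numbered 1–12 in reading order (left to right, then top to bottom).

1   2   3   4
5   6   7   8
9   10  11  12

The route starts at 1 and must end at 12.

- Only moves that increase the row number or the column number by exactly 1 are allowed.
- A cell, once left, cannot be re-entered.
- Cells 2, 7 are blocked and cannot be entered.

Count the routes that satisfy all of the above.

A right/down-only route from 1 to 12 makes exactly 2 down-moves and 3 right-moves in some order.
With no other constraints that would be C(5,2) = 10 routes.
Subtract routes through each blocked cell (inclusion–exclusion for overlaps): − through 2: 6 − through 7: 6 + through 2&7: 4 → 2.
That gives 2 routes.

2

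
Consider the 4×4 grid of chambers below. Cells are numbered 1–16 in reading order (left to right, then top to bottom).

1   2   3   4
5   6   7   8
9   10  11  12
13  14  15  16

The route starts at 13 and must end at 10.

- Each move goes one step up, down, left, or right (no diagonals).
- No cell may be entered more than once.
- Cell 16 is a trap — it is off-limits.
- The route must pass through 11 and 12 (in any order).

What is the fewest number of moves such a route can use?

8

Any route passes through 11 and 12 in some order between 13 and 10. Summing Manhattan distances along each leg and taking the cheapest ordering (13 → 12 → 11 → 10) gives a lower bound of 4 + 1 + 1 = 6 moves.
The shortest route satisfying every rule uses 8 moves: 13 → 9 → 5 → 6 → 7 → 8 → 12 → 11 → 10.
The bound of 6 isn't tight here; checking systematically, no route of length 6 through 7 satisfies every constraint, so 8 is the minimum.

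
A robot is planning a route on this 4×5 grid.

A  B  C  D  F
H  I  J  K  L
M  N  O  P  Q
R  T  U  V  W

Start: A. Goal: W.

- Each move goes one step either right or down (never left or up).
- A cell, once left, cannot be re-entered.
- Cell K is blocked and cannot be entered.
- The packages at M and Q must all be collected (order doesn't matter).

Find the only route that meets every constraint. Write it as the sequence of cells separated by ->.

A -> H -> M -> N -> O -> P -> Q -> W

Moves only go right or down, so the column and row indices never decrease.
Route from A: 2× down (reaching M), 4× right (reaching Q), down to W — 7 moves in all.
Check: all required cells visited.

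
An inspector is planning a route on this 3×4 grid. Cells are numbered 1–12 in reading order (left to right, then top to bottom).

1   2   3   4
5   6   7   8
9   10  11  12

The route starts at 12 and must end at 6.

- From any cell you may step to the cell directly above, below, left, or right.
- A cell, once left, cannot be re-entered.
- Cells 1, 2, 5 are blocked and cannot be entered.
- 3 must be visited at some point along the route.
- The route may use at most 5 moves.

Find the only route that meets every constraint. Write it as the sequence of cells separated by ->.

Any route must reach 3 and still end at 6 within 5 moves, so the order of the required stops is forced.
Route from 12: 2× up (reaching 4), left to 3, down to 7, left to 6 — 5 moves in all.
Check: all required cells visited; 5 ≤ 5 moves.

12 -> 8 -> 4 -> 3 -> 7 -> 6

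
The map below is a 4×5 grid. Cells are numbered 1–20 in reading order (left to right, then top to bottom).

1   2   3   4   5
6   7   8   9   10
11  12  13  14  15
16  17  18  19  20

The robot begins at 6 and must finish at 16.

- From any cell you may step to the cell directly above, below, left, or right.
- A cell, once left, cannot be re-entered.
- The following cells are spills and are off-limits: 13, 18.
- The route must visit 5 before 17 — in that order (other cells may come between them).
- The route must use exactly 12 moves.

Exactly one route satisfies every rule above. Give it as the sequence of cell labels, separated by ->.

6 -> 1 -> 2 -> 3 -> 4 -> 5 -> 10 -> 9 -> 8 -> 7 -> 12 -> 17 -> 16

The waypoints must appear in the order 5, 17, with no cell reused.
Route from 6: up to 1, 4× right (reaching 5), down to 10, 3× left (reaching 7), 2× down (reaching 17), left to 16 — 12 moves in all.
Check: order respected (5 at step 5, 17 at step 11); 12 moves as required.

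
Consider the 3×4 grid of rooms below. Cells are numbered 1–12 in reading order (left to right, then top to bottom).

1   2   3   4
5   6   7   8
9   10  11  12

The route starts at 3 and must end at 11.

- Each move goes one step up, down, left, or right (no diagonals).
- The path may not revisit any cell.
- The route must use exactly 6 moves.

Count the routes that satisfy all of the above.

Need simple routes of exactly 6 moves from 3 to 11 (Manhattan distance 2, so 2 moves are spent on a detour and 2 undoing it).
Enumerating: 3 7 6 5 9 10 11 | 3 2 6 5 9 10 11 | 3 2 6 7 8 12 11 | 3 2 1 5 9 10 11 | 3 2 1 5 6 10 11 | 3 2 1 5 6 7 11 | 3 4 8 7 6 10 11.
That gives 7 routes.

7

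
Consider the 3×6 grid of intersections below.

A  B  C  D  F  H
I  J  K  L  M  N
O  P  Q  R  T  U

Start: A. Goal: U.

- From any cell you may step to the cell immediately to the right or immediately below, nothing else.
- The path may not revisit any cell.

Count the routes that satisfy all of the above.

A right/down-only route from A to U makes exactly 2 down-moves and 5 right-moves in some order.
With no other constraints that would be C(7,2) = 21 routes.
That gives 21 routes.

21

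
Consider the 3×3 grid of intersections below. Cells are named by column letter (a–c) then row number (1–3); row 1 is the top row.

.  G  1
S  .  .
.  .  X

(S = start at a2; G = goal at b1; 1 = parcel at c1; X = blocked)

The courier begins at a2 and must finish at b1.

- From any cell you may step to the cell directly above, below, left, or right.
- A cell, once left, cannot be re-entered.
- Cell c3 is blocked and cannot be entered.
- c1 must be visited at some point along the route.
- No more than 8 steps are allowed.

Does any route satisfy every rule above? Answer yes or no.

One route that works: a2 → b2 → c2 → c1 → b1.

yes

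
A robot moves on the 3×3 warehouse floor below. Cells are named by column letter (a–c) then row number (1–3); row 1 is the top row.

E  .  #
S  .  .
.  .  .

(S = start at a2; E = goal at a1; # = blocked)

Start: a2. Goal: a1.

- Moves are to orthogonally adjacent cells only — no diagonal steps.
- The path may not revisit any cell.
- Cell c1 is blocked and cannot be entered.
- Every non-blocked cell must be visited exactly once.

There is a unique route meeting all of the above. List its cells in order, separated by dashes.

a2 - a3 - b3 - c3 - c2 - b2 - b1 - a1

Need to visit all 8 open cells exactly once, starting at a2 and ending at a1.
Cell c2 has only two open neighbours (c3 and b2), so the path must pass straight through it: one of those is the cell it's entered from and the other is where it exits.
Route from a2: down to a3, 2× right (reaching c3), up to c2, left to b2, up to b1, left to a1 — 7 moves in all.
Check: all 8 open cells covered.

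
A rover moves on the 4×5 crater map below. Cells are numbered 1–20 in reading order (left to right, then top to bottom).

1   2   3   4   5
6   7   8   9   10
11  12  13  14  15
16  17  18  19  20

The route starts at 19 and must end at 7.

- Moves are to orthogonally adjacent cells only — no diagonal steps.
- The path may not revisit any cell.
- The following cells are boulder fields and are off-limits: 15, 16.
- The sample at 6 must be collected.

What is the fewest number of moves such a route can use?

Any route passes through 6 somewhere between 19 and 7. Summing Manhattan distances along the two legs (19 → 6 → 7) gives a lower bound of 5 + 1 = 6 moves.
A route of 6 moves achieves this: 19 → 14 → 13 → 12 → 11 → 6 → 7.
Since 6 matches the lower bound, it is optimal.

6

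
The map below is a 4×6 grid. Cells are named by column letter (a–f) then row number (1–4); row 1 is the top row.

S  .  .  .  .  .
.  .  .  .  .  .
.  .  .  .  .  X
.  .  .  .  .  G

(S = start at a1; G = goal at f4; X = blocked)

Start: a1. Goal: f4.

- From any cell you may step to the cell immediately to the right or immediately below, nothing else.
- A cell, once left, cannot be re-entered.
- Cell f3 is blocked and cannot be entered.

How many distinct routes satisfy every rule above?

A right/down-only route from a1 to f4 makes exactly 3 down-moves and 5 right-moves in some order.
With no other constraints that would be C(8,3) = 56 routes.
Subtract routes through each blocked cell (inclusion–exclusion for overlaps): − through f3: 21 → 35.
That gives 35 routes.

35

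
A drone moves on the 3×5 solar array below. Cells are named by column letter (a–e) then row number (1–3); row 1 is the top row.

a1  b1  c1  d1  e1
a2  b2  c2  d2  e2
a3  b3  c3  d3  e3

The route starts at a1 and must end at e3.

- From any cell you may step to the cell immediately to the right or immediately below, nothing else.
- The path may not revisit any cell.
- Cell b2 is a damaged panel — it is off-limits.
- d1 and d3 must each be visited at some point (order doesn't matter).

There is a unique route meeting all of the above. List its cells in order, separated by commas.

a1, b1, c1, d1, d2, d3, e3

Moves only go right or down, so the column and row indices never decrease.
Route from a1: right 3 to d1, down 2 to d3, right 1 to e3 — 6 moves in all.
Check: all required cells visited.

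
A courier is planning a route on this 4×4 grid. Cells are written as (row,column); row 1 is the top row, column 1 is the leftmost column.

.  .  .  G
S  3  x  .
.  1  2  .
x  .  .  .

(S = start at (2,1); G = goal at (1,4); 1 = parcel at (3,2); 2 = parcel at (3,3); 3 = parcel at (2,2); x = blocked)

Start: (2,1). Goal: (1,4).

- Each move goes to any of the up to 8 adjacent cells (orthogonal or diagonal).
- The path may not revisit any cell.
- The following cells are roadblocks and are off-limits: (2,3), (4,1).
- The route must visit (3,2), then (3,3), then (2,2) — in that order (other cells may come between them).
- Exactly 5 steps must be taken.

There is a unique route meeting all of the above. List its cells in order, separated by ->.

(2,1) -> (3,2) -> (3,3) -> (2,2) -> (1,3) -> (1,4)

The waypoints must appear in the order (3,2), (3,3), (2,2), with no cell reused.
Route from (2,1): down-right to (3,2), right to (3,3), up-left to (2,2), up-right to (1,3), right to (1,4) — 5 moves in all.
Check: order respected (1 at step 1, 2 at step 2, 3 at step 3); 5 moves as required.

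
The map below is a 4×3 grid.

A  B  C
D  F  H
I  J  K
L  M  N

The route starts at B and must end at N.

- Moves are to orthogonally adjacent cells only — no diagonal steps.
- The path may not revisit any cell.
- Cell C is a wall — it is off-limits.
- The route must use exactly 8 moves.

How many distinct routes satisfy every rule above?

Need simple routes of exactly 8 moves from B to N (Manhattan distance 4, so 2 moves are spent on a detour and 2 undoing it).
Enumerating: B F D I L M J K N | B F H K J I L M N | B A D I L M J K N | B A D I J F H K N | B A D F J I L M N | B A D F H K J M N.
That gives 6 routes.

6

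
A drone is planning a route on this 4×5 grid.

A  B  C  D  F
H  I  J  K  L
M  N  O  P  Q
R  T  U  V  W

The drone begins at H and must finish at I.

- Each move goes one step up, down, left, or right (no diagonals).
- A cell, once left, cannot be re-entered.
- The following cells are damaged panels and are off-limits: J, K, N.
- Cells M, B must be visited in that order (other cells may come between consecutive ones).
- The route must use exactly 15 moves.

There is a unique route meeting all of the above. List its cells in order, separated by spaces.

H M R T U O P V W Q L F D C B I

The waypoints must appear in the order M, B, with no cell reused.
Route from H: down 2 to R, right 2 to U, up 1 to O, right 1 to P, down 1 to V, right 1 to W, up 3 to F, left 3 to B, down 1 to I — 15 moves in all.
Check: order respected (M at step 1, B at step 14); 15 moves as required.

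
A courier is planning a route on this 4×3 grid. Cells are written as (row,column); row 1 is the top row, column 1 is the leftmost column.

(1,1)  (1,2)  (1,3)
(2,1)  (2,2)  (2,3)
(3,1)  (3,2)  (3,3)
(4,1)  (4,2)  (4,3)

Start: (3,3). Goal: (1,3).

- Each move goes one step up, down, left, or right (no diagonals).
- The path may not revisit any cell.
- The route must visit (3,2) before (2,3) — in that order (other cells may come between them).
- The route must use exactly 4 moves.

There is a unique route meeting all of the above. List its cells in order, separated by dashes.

(3,3) - (3,2) - (2,2) - (2,3) - (1,3)

The waypoints must appear in the order (3,2), (2,3), with no cell reused.
Route from (3,3): left 1 to (3,2), up 1 to (2,2), right 1 to (2,3), up 1 to (1,3) — 4 moves in all.
Check: order respected ((3,2) at step 1, (2,3) at step 3); 4 moves as required.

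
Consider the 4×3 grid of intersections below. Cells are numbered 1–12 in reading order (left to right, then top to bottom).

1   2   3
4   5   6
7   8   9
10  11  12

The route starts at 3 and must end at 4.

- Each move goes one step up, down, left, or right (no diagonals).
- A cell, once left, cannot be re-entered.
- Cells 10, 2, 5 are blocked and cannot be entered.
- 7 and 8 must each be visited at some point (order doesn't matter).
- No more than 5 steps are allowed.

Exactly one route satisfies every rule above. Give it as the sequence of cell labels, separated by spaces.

The 5-move cap with required stops at 7, 8 leaves no slack for detours.
Route from 3: down 2 to 9, left 2 to 7, up 1 to 4 — 5 moves in all.
Check: all required cells visited; 5 ≤ 5 moves.

3 6 9 8 7 4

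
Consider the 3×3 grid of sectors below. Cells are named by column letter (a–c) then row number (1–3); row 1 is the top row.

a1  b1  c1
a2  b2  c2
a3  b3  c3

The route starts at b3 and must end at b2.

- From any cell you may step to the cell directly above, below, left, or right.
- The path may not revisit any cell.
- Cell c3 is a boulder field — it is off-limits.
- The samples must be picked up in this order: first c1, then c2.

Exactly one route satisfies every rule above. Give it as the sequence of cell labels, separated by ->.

The waypoints must appear in the order c1, c2, with no cell reused.
Route from b3: left to a3, 2× up (reaching a1), 2× right (reaching c1), down to c2, left to b2 — 7 moves in all.
Check: order respected (c1 at step 5, c2 at step 6).

b3 -> a3 -> a2 -> a1 -> b1 -> c1 -> c2 -> b2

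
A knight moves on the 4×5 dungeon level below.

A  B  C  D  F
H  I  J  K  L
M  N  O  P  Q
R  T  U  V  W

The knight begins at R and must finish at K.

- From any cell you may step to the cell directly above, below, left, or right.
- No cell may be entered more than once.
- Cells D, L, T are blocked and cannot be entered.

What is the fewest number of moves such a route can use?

The Manhattan distance from R to K is |4−2| + |1−4| = 5, so at least 5 moves are needed.
A route of 5 moves achieves this: R → M → H → I → J → K.
Since 5 matches the lower bound, it is optimal.

5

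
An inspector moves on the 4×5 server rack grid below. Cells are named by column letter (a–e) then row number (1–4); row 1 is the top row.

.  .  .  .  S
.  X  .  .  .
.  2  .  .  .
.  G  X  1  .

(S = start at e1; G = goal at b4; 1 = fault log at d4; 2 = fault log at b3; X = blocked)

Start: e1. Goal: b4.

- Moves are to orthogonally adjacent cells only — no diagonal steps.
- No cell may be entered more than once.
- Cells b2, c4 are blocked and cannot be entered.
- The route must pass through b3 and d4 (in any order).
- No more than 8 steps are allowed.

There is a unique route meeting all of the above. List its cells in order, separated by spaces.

e1 e2 e3 e4 d4 d3 c3 b3 b4

Any route must reach b3 and d4 and still end at b4 within 8 moves, so the order of the required stops is forced.
Route from e1: 3× down (reaching e4), left to d4, up to d3, 2× left (reaching b3), down to b4 — 8 moves in all.
Check: all required cells visited; 8 ≤ 8 moves.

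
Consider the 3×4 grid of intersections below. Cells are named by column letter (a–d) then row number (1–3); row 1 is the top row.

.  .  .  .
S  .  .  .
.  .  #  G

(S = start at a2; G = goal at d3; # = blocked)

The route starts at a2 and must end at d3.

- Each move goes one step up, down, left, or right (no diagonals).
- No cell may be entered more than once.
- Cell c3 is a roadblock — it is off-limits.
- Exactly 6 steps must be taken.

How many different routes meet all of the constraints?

7

Need simple routes of exactly 6 moves from a2 to d3 (Manhattan distance 4, so 1 moves are spent on a detour and 1 undoing it).
Enumerating: a2 a1 b1 b2 c2 d2 d3 | a2 a1 b1 c1 c2 d2 d3 | a2 a1 b1 c1 d1 d2 d3 | a2 a3 b3 b2 c2 d2 d3 | a2 b2 b1 c1 c2 d2 d3 | a2 b2 b1 c1 d1 d2 d3 | a2 b2 c2 c1 d1 d2 d3.
That gives 7 routes.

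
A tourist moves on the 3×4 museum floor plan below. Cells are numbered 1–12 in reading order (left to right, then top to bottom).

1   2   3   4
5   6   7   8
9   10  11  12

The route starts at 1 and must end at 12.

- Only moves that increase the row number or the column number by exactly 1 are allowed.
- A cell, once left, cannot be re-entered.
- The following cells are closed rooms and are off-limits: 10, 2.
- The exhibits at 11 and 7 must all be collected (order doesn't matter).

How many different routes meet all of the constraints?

1

A right/down-only route from 1 to 12 makes exactly 2 down-moves and 3 right-moves in some order.
With no other constraints that would be C(5,2) = 10 routes.
A monotone route can only reach the required cells in the order 7, 11, so split there and multiply the segment counts (each segment already excludes blocked cells): 1→7: 1; 7→11: 1; 11→12: 1; product = 1.
That gives 1 route.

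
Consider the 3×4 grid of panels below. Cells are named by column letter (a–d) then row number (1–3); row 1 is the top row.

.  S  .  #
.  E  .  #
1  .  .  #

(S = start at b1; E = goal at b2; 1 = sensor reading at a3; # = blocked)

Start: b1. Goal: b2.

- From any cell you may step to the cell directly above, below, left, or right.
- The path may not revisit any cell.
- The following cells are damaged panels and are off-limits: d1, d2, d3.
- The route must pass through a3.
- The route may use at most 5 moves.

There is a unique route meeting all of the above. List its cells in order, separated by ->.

b1 -> a1 -> a2 -> a3 -> b3 -> b2

The budget equals the shortest possible length, so every move has to be on a shortest route through the required cells.
Route from b1: left 1 to a1, down 2 to a3, right 1 to b3, up 1 to b2 — 5 moves in all.
Check: all required cells visited; 5 ≤ 5 moves.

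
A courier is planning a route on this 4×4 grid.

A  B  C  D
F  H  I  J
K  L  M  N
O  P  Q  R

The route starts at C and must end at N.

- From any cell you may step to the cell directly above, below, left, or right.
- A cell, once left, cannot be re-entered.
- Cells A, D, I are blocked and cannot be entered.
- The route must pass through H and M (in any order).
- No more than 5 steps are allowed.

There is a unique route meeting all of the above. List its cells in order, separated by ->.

C -> B -> H -> L -> M -> N

The budget equals the shortest possible length, so every move has to be on a shortest route through the required cells.
Route from C: left 1 to B, down 2 to L, right 2 to N — 5 moves in all.
Check: all required cells visited; 5 ≤ 5 moves.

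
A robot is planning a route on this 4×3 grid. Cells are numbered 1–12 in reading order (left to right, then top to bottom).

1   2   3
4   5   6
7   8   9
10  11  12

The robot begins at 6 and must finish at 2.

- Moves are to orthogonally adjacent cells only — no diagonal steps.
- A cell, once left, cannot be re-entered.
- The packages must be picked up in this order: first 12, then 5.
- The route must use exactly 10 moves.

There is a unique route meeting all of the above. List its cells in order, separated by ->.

The waypoints must appear in the order 12, 5, with no cell reused.
Route from 6: down 2 to 12, left 2 to 10, up 1 to 7, right 1 to 8, up 1 to 5, left 1 to 4, up 1 to 1, right 1 to 2 — 10 moves in all.
Check: order respected (12 at step 2, 5 at step 7); 10 moves as required.

6 -> 9 -> 12 -> 11 -> 10 -> 7 -> 8 -> 5 -> 4 -> 1 -> 2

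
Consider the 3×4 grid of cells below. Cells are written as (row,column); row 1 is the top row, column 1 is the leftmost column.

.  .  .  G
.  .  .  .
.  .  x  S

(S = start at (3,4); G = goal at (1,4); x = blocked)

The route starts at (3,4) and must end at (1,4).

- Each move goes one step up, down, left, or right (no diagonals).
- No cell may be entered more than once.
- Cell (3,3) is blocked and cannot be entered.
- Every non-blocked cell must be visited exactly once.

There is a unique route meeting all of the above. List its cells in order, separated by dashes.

(3,4) - (2,4) - (2,3) - (2,2) - (3,2) - (3,1) - (2,1) - (1,1) - (1,2) - (1,3) - (1,4)

Need to visit all 11 open cells exactly once, starting at (3,4) and ending at (1,4).
Cell (3,2) has only two open neighbours ((2,2) and (3,1)), so the path must pass straight through it: one of those is the cell it's entered from and the other is where it exits.
Route from (3,4): up 1 to (2,4), left 2 to (2,2), down 1 to (3,2), left 1 to (3,1), up 2 to (1,1), right 3 to (1,4) — 10 moves in all.
Check: all 11 open cells covered.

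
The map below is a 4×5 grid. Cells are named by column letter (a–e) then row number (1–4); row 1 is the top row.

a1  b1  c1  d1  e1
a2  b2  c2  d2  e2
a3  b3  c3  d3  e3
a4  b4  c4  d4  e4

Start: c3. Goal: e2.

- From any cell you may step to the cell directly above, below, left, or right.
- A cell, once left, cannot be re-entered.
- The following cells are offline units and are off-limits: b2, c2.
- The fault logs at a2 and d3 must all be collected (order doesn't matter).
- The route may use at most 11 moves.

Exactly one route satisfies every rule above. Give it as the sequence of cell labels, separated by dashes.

c3 - b3 - a3 - a2 - a1 - b1 - c1 - d1 - d2 - d3 - e3 - e2

The budget equals the shortest possible length, so every move has to be on a shortest route through the required cells.
Route from c3: 2× left (reaching a3), 2× up (reaching a1), 3× right (reaching d1), 2× down (reaching d3), right to e3, up to e2 — 11 moves in all.
Check: all required cells visited; 11 ≤ 11 moves.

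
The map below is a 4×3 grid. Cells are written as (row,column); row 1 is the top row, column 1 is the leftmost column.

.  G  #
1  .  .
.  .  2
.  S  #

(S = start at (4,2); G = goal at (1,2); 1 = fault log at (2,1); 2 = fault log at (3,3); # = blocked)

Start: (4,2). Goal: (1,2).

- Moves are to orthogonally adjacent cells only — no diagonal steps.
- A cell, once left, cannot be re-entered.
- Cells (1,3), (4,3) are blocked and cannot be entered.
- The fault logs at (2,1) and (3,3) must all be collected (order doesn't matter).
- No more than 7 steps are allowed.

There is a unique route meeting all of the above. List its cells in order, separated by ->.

(4,2) -> (3,2) -> (3,3) -> (2,3) -> (2,2) -> (2,1) -> (1,1) -> (1,2)

The 7-move cap with required stops at (2,1), (3,3) leaves no slack for detours.
Route from (4,2): up 1 to (3,2), right 1 to (3,3), up 1 to (2,3), left 2 to (2,1), up 1 to (1,1), right 1 to (1,2) — 7 moves in all.
Check: all required cells visited; 7 ≤ 7 moves.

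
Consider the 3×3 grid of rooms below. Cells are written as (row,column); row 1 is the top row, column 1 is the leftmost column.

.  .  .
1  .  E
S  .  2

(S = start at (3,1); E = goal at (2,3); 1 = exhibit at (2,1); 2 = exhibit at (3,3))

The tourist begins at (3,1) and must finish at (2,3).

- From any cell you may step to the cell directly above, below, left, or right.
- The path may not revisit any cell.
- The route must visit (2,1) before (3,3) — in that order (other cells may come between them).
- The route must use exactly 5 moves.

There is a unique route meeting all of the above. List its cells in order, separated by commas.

(3,1), (2,1), (2,2), (3,2), (3,3), (2,3)

The waypoints must appear in the order (2,1), (3,3), with no cell reused.
Route from (3,1): up 1 to (2,1), right 1 to (2,2), down 1 to (3,2), right 1 to (3,3), up 1 to (2,3) — 5 moves in all.
Check: order respected (1 at step 1, 2 at step 4); 5 moves as required.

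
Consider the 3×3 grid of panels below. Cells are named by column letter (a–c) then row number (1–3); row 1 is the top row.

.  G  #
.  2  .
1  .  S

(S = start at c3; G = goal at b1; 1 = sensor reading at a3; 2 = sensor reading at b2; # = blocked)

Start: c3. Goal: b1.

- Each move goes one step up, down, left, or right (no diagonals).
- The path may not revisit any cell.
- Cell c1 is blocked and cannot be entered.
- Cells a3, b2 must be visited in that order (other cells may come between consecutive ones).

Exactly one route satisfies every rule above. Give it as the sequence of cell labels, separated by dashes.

The waypoints must appear in the order a3, b2, with no cell reused.
Route from c3: 2× left (reaching a3), up to a2, right to b2, up to b1 — 5 moves in all.
Check: order respected (1 at step 2, 2 at step 4).

c3 - b3 - a3 - a2 - b2 - b1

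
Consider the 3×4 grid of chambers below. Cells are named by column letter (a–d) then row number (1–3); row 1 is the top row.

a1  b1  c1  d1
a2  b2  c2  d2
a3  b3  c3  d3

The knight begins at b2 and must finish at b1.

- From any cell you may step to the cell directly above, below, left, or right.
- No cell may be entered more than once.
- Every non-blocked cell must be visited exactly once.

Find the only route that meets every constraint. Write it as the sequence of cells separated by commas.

Need to visit all 12 open cells exactly once, starting at b2 and ending at b1.
Cell a1 has only two open neighbours (a2 and b1), so the path must pass straight through it: one of those is the cell it's entered from and the other is where it exits.
Route from b2: right to c2, up to c1, right to d1, 2× down (reaching d3), 3× left (reaching a3), 2× up (reaching a1), right to b1 — 11 moves in all.
Check: all 12 open cells covered.

b2, c2, c1, d1, d2, d3, c3, b3, a3, a2, a1, b1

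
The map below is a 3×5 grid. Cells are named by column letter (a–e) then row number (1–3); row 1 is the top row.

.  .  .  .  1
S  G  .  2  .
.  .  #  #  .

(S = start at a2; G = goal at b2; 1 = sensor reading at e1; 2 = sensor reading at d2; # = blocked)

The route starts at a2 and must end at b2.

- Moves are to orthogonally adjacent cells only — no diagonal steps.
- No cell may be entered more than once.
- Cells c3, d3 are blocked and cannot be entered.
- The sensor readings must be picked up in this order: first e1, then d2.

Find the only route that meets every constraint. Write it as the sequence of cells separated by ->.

a2 -> a1 -> b1 -> c1 -> d1 -> e1 -> e2 -> d2 -> c2 -> b2

The waypoints must appear in the order e1, d2, with no cell reused.
Route from a2: up to a1, 4× right (reaching e1), down to e2, 3× left (reaching b2) — 9 moves in all.
Check: order respected (1 at step 5, 2 at step 7).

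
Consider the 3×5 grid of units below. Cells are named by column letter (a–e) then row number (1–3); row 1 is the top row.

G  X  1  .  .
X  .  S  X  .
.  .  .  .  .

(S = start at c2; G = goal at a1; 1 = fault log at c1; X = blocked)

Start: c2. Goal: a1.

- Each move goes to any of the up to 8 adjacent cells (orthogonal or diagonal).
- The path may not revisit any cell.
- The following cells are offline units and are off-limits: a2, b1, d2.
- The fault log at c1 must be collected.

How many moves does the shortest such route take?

Any route passes through c1 somewhere between c2 and a1. Summing Chebyshev distances along the two legs (c2 → c1 → a1) gives a lower bound of 1 + 2 = 3 moves.
A route of 3 moves achieves this: c2 → c1 → b2 → a1.
Since 3 matches the lower bound, it is optimal.

3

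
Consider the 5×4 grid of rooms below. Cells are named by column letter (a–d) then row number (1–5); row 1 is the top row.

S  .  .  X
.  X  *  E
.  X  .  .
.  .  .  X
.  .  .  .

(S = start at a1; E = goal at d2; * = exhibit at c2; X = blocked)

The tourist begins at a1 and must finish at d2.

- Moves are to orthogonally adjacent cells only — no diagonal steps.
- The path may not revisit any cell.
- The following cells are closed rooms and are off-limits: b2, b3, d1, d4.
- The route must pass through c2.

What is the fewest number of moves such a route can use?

4

Any route passes through c2 somewhere between a1 and d2. Summing Manhattan distances along the two legs (a1 → c2 → d2) gives a lower bound of 3 + 1 = 4 moves.
A route of 4 moves achieves this: a1 → b1 → c1 → c2 → d2.
Since 4 matches the lower bound, it is optimal.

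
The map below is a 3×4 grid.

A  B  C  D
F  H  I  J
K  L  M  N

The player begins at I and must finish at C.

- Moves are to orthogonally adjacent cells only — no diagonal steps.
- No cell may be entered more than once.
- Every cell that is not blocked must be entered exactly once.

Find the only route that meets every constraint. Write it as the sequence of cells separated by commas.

I, H, B, A, F, K, L, M, N, J, D, C

Need to visit all 12 open cells exactly once, starting at I and ending at C.
Cell D has only two open neighbours (J and C), so the path must pass straight through it: one of those is the cell it's entered from and the other is where it exits.
Route from I: left 1 to H, up 1 to B, left 1 to A, down 2 to K, right 3 to N, up 2 to D, left 1 to C — 11 moves in all.
Check: all 12 open cells covered.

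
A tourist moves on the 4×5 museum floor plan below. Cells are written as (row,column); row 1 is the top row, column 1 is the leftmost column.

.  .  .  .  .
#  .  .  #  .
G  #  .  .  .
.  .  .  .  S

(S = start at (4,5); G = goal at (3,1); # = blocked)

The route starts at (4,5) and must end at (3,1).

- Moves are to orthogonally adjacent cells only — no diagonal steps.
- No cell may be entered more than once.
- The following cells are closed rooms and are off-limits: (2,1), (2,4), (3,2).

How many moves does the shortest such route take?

The Manhattan distance from (4,5) to (3,1) is |4−3| + |5−1| = 5, so at least 5 moves are needed.
A route of 5 moves achieves this: (4,5) → (4,4) → (4,3) → (4,2) → (4,1) → (3,1).
Since 5 matches the lower bound, it is optimal.

5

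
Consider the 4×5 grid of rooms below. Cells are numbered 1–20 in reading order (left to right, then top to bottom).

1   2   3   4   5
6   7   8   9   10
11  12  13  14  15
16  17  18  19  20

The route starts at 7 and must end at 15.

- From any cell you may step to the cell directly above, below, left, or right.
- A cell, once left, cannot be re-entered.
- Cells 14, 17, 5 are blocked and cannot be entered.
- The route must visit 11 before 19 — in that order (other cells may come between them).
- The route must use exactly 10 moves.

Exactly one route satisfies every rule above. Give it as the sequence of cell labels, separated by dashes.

7 - 2 - 1 - 6 - 11 - 12 - 13 - 18 - 19 - 20 - 15

The waypoints must appear in the order 11, 19, with no cell reused.
Route from 7: up 1 to 2, left 1 to 1, down 2 to 11, right 2 to 13, down 1 to 18, right 2 to 20, up 1 to 15 — 10 moves in all.
Check: order respected (11 at step 4, 19 at step 8); 10 moves as required.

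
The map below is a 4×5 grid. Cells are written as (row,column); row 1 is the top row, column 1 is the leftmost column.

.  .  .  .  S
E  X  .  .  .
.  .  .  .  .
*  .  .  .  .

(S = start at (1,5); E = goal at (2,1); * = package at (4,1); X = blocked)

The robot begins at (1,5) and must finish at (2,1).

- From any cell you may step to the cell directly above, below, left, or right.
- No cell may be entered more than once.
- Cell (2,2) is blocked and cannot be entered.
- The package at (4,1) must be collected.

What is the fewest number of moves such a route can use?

Any route passes through (4,1) somewhere between (1,5) and (2,1). Summing Manhattan distances along the two legs ((1,5) → (4,1) → (2,1)) gives a lower bound of 7 + 2 = 9 moves.
A route of 9 moves achieves this: (1,5) → (2,5) → (3,5) → (4,5) → (4,4) → (4,3) → (4,2) → (4,1) → (3,1) → (2,1).
Since 9 matches the lower bound, it is optimal.

9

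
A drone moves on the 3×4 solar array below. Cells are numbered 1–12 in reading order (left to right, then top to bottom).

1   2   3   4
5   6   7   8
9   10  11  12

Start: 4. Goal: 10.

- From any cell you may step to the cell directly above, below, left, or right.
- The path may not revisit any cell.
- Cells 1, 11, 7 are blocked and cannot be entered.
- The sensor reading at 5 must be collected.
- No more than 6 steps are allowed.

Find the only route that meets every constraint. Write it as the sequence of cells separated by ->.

Any route must reach 5 and still end at 10 within 6 moves, so the order of the required stops is forced.
Route from 4: left 2 to 2, down 1 to 6, left 1 to 5, down 1 to 9, right 1 to 10 — 6 moves in all.
Check: all required cells visited; 6 ≤ 6 moves.

4 -> 3 -> 2 -> 6 -> 5 -> 9 -> 10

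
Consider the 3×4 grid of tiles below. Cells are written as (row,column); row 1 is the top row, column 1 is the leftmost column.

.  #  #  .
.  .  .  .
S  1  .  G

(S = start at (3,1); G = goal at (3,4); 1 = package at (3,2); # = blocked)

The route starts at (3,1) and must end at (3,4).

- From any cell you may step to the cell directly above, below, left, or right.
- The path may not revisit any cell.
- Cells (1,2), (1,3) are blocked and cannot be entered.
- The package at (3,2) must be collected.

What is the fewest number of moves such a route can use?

3

Any route passes through (3,2) somewhere between (3,1) and (3,4). Summing Manhattan distances along the two legs ((3,1) → (3,2) → (3,4)) gives a lower bound of 1 + 2 = 3 moves.
A route of 3 moves achieves this: (3,1) → (3,2) → (3,3) → (3,4).
Since 3 matches the lower bound, it is optimal.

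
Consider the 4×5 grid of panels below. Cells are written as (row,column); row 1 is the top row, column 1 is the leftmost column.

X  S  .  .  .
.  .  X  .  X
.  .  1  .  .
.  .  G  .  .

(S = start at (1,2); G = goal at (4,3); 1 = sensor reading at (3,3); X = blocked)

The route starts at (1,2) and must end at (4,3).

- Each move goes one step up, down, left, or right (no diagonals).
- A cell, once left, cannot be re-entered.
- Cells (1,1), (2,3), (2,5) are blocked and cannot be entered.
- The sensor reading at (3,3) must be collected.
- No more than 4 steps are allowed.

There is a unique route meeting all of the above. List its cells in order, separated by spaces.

Any route must reach (3,3) and still end at (4,3) within 4 moves, so the order of the required stops is forced.
Route from (1,2): 2× down (reaching (3,2)), right to (3,3), down to (4,3) — 4 moves in all.
Check: all required cells visited; 4 ≤ 4 moves.

(1,2) (2,2) (3,2) (3,3) (4,3)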